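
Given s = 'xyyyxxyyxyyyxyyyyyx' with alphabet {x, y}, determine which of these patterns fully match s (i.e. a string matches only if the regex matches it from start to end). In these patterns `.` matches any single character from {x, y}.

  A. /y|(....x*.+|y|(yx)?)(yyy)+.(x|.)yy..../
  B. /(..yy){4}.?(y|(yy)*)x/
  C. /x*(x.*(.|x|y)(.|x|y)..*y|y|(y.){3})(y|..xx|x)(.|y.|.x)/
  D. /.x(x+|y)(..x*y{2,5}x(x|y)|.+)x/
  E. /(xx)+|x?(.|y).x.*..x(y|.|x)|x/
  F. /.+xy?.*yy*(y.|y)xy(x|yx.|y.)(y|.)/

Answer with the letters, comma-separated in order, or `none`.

A → no match
B → match
C → match
D → no match
E → no match
F → no match

B, C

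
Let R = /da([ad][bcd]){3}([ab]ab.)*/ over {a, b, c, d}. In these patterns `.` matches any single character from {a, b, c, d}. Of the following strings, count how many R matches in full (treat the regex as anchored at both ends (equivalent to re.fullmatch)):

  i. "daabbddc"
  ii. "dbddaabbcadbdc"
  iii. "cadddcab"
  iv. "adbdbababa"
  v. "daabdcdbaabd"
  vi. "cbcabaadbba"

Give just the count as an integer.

i → no match
ii → no match — must start with "da"
iii → no match — must start with "da"
iv → no match — must start with "da"
v → match
vi → no match — must start with "da"
Total matched: 1

1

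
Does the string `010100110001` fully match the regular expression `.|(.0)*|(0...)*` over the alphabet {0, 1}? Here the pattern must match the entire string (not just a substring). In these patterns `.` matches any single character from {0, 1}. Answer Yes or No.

Yes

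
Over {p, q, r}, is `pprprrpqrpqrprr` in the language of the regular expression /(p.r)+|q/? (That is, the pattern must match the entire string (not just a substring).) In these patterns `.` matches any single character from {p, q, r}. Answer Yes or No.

Yes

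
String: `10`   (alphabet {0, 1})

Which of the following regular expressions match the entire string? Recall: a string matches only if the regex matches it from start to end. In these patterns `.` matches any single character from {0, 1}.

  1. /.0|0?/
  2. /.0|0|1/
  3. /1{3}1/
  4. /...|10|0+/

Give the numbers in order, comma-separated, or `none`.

1, 2, 4

1 → match
2 → match
3 → no match — must end with `11`
4 → match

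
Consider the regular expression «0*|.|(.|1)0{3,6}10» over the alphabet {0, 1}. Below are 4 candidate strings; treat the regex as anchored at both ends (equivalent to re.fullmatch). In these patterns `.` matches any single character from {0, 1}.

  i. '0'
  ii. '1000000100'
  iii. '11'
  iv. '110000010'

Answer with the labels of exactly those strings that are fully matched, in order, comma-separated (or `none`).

i → match
ii → no match
iii → no match
iv → no match

i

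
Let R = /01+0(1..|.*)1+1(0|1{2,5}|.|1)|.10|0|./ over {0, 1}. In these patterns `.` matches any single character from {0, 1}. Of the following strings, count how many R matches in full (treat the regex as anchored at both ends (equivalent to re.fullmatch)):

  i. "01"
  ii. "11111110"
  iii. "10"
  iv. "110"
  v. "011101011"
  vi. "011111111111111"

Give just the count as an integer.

i → no match
ii → no match
iii → no match
iv → match
v → no match
vi → no match
Total matched: 1

1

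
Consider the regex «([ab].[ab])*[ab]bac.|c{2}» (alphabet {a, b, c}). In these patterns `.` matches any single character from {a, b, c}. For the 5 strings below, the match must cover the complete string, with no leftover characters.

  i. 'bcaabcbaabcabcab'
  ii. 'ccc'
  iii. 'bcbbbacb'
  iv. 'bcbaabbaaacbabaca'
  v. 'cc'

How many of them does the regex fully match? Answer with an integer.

3

i → no match
ii → no match
iii → match
iv → match
v → match
Total matched: 3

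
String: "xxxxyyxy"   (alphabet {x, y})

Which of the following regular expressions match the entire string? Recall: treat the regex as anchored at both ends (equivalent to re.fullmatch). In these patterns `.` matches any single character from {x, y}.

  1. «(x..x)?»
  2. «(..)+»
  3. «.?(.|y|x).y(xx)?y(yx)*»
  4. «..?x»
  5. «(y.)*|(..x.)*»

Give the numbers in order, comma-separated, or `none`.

2, 5

1 → no match
2 → match
3 → no match
4 → no match — must end with "x"
5 → match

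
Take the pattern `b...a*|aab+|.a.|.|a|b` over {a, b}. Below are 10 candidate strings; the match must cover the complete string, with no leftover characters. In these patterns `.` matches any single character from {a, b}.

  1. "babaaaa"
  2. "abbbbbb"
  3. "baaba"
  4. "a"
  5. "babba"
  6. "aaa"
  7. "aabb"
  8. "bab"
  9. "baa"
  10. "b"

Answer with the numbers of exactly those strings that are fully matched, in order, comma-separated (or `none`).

1 → match
2 → no match
3 → match
4 → match
5 → match
6 → match
7 → match
8 → match
9 → match
10 → match

1, 3, 4, 5, 6, 7, 8, 9, 10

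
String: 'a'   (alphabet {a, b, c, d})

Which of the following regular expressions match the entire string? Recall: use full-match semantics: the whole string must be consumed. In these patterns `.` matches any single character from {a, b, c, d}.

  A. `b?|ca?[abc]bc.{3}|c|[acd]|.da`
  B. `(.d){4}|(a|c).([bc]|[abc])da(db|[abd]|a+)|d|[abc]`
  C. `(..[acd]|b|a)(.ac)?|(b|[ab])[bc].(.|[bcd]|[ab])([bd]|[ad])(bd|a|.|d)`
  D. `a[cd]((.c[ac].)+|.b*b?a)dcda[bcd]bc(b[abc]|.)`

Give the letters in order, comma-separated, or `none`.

A → match
B → match
C → match
D → no match

A, B, C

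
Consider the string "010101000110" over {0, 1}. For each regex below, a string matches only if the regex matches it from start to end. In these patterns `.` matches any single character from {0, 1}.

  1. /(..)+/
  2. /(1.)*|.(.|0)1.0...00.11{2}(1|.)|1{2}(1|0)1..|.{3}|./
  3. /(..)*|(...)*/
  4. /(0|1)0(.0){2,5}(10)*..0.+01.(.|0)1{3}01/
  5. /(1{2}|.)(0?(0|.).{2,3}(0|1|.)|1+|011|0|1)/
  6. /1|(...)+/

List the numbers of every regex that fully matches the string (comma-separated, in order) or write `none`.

1 → match
2 → no match
3 → match
4 → no match — must end with "101"
5 → no match
6 → match

1, 3, 6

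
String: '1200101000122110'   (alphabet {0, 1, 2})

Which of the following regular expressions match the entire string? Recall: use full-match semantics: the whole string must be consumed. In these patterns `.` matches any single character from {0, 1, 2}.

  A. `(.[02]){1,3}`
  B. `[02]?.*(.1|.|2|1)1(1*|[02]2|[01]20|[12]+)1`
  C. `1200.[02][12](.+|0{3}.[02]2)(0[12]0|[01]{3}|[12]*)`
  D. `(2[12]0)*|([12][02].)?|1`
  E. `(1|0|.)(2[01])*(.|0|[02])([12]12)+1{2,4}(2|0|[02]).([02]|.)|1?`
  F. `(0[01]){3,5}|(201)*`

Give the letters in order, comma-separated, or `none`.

C

A → no match
B → no match — must end with '1'
C → match
D → no match
E → no match
F → no match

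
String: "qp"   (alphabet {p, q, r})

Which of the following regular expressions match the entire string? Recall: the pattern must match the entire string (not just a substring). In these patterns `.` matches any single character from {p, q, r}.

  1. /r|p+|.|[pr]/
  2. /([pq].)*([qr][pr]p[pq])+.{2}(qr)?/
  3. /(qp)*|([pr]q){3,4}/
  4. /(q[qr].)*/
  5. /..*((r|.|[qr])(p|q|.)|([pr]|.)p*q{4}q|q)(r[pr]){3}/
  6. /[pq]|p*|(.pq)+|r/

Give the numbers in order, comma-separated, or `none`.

1 → no match
2 → no match
3 → match
4 → no match
5 → no match
6 → no match

3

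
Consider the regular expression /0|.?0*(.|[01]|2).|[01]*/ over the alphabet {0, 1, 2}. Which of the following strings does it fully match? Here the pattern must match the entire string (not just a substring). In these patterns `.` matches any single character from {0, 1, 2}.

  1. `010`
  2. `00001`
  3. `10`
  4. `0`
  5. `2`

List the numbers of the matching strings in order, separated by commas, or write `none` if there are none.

1. `010` → match
2. `00001` → match
3. `10` → match
4. `0` → match
5. `2` → no match

1, 2, 3, 4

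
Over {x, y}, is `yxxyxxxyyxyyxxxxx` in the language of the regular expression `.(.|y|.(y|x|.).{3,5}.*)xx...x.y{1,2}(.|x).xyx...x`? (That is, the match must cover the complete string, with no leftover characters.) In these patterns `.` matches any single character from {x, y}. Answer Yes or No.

No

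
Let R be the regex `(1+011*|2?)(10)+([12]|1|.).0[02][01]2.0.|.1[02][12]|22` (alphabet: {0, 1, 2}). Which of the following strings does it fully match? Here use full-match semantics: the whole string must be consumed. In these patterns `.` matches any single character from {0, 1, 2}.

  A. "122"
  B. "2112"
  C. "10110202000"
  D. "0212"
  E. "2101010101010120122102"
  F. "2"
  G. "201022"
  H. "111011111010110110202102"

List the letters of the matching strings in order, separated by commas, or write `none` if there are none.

C

A → no match
B → no match
C → match
D → no match
E → no match
F → no match
G → no match
H → no match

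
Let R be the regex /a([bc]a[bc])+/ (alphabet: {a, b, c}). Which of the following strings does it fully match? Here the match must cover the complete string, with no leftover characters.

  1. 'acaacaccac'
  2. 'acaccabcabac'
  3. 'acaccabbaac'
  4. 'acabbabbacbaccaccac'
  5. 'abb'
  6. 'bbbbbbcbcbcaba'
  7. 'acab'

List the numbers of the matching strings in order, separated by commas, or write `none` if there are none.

4, 7

1 → no match
2 → no match
3 → no match
4 → match
5 → no match
6 → no match — must start with 'a'
7 → match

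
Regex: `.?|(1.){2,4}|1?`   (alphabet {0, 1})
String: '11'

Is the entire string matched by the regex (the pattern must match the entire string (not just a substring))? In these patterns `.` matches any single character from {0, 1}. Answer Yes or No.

No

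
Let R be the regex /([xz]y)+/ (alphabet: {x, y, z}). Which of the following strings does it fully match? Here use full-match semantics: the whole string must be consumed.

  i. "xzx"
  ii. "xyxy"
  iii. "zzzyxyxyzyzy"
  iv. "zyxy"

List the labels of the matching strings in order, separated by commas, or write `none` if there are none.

ii, iv

i. "xzx" → no match — must end with "y"
ii. "xyxy" → match
iii. "zzzyxyxyzyzy" → no match
iv. "zyxy" → match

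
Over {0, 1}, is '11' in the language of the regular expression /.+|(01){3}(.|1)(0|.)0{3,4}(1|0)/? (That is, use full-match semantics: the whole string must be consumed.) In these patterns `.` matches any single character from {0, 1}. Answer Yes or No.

Yes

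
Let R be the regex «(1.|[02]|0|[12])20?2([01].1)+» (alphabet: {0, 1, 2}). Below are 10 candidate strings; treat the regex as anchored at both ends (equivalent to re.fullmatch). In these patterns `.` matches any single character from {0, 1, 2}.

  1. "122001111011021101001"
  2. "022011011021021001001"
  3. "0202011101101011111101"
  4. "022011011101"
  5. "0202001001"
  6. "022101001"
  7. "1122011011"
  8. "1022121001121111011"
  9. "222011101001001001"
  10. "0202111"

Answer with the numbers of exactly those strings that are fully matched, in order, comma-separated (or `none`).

1 → match
2 → match
3 → match
4 → match
5 → match
6 → match
7 → match
8 → match
9 → match
10 → match

1, 2, 3, 4, 5, 6, 7, 8, 9, 10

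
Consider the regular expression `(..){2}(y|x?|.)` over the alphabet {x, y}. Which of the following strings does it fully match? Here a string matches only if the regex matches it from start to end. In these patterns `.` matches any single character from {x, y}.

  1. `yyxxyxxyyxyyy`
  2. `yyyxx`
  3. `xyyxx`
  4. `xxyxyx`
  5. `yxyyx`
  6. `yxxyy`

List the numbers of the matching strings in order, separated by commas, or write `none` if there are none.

2, 3, 5, 6

1 → no match
2 → match
3 → match
4 → no match
5 → match
6 → match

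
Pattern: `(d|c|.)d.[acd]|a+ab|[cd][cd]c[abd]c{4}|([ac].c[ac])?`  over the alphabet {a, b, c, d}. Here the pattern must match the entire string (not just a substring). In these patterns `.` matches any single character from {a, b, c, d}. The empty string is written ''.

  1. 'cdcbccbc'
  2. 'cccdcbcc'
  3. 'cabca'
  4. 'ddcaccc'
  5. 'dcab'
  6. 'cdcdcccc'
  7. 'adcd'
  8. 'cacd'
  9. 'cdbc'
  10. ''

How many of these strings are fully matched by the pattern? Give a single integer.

1 → no match
2 → no match
3 → no match
4 → no match
5 → no match
6 → match
7 → match
8 → no match
9 → match
10 → match
Total matched: 4

4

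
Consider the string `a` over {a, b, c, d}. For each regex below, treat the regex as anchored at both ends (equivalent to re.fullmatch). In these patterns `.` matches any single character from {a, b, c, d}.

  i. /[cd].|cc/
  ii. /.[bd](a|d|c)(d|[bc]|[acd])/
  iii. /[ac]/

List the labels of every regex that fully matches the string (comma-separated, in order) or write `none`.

i → no match
ii → no match
iii → match

iii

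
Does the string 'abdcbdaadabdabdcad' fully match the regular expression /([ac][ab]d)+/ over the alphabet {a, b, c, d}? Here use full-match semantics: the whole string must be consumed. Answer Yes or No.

Yes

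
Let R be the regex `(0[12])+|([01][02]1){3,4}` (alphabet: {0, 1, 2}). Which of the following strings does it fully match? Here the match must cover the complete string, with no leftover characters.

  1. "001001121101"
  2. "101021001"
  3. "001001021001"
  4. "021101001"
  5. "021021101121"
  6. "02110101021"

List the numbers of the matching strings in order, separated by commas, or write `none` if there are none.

1, 2, 3, 4, 5

1. "001001121101" → match
2. "101021001" → match
3. "001001021001" → match
4. "021101001" → match
5. "021021101121" → match
6. "02110101021" → no match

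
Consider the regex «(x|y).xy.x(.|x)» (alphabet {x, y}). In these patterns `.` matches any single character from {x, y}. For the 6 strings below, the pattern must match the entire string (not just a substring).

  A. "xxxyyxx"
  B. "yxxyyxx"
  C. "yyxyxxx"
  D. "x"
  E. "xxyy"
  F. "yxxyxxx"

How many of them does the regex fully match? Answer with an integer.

4

A → match
B → match
C → match
D → no match
E → no match
F → match
Total matched: 4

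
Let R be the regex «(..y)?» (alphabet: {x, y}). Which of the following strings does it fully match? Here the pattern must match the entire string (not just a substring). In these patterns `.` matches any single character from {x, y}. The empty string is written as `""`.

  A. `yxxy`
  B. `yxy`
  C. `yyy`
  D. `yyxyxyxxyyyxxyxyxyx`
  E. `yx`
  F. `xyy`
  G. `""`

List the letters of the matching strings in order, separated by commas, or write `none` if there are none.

A → no match
B → match
C → match
D → no match
E → no match
F → match
G → match

B, C, F, G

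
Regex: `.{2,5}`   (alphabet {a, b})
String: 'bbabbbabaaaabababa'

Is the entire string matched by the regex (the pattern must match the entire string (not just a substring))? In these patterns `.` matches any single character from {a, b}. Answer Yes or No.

No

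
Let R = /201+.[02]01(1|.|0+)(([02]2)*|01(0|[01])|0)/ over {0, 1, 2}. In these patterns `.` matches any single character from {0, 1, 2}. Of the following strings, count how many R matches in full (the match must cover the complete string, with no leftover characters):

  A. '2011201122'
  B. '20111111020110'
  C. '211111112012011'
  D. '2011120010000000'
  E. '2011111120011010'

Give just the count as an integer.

4

A → match
B → match
C → no match — must start with '201'
D → match
E → match
Total matched: 4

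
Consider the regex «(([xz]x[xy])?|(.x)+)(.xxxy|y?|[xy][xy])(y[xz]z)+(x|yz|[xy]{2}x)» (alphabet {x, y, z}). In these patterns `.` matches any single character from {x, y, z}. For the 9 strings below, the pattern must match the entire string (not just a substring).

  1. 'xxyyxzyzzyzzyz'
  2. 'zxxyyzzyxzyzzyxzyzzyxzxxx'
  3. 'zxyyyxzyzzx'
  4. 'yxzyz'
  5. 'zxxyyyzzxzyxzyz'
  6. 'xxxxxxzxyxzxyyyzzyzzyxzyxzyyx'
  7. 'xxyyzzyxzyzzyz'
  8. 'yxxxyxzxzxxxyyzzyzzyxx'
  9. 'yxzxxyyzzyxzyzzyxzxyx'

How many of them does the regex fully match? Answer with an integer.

1 → match
2 → match
3 → match
4 → match
5 → no match
6 → match
7 → match
8 → match
9 → match
Total matched: 8

8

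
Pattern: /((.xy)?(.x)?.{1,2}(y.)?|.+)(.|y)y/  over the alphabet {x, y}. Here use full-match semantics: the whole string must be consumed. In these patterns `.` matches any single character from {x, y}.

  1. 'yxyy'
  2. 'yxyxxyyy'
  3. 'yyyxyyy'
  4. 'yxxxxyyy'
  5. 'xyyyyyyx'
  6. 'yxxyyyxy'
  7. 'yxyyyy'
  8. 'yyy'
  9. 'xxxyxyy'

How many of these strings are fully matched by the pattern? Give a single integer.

8

1 → match
2 → match
3 → match
4 → match
5 → no match — must end with 'y'
6 → match
7 → match
8 → match
9 → match
Total matched: 8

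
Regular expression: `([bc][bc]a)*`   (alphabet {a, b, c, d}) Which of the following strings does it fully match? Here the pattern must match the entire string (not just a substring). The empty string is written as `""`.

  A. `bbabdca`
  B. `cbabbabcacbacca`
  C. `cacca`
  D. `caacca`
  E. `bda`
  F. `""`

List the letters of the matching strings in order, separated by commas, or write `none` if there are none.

B, F

A → no match
B → match
C → no match
D → no match
E → no match
F → match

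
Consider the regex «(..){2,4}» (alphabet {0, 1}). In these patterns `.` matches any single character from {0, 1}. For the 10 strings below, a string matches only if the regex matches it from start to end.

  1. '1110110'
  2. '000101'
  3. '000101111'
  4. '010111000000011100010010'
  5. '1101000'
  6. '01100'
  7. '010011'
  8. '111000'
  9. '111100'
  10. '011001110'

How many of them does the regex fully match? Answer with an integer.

1 → no match
2 → match
3 → no match
4 → no match
5 → no match
6 → no match
7 → match
8 → match
9 → match
10 → no match
Total matched: 4

4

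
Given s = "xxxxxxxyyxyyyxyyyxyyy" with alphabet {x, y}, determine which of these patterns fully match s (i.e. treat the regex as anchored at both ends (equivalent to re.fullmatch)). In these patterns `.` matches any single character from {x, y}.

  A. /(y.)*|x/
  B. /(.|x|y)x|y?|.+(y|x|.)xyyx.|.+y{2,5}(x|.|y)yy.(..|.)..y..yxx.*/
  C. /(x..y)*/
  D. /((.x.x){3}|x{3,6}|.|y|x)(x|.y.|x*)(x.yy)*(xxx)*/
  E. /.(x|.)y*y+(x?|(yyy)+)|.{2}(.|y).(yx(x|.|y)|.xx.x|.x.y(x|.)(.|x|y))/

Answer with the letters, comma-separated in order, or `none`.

A → no match
B → no match
C → no match
D → match
E → no match

D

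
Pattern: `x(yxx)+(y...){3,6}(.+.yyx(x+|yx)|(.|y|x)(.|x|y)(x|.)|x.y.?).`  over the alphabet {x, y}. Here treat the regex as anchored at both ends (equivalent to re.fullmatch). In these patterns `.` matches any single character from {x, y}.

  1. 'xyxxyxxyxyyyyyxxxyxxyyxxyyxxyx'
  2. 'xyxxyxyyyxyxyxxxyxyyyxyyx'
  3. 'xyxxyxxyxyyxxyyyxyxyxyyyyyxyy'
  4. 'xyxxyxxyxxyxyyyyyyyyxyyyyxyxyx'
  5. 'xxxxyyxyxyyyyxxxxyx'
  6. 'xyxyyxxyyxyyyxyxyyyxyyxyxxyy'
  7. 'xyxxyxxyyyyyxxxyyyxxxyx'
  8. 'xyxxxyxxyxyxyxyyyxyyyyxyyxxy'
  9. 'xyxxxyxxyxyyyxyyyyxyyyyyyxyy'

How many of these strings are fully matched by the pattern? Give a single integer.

2

1 → no match
2 → no match
3 → no match
4 → match
5 → no match — must start with 'xyxx'
6 → no match — must start with 'xyxx'
7 → match
8 → no match
9 → no match
Total matched: 2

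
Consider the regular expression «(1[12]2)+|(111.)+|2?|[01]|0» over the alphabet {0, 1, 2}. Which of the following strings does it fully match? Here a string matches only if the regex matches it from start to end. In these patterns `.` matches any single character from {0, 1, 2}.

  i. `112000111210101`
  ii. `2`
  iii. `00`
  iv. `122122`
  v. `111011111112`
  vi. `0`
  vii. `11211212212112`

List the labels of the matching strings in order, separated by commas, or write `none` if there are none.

i → no match
ii → match
iii → no match
iv → match
v → match
vi → match
vii → no match

ii, iv, v, vi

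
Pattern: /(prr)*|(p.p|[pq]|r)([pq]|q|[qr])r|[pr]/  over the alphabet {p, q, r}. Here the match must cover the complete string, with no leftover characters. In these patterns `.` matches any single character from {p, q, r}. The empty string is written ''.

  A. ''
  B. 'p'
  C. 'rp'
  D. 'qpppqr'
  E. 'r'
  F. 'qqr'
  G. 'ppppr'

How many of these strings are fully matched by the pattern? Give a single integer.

A → match
B → match
C → no match
D → no match
E → match
F → match
G → match
Total matched: 5

5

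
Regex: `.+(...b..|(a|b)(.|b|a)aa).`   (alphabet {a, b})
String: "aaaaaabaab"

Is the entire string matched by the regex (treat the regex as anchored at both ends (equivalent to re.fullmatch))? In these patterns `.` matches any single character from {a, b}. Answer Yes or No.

Yes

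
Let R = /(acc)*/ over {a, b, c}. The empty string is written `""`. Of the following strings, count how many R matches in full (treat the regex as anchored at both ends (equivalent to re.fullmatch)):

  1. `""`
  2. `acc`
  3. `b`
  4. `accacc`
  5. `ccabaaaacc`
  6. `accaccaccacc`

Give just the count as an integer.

1. `""` → match
2. `acc` → match
3. `b` → no match
4. `accacc` → match
5. `ccabaaaacc` → no match
6. `accaccaccacc` → match
Total matched: 4

4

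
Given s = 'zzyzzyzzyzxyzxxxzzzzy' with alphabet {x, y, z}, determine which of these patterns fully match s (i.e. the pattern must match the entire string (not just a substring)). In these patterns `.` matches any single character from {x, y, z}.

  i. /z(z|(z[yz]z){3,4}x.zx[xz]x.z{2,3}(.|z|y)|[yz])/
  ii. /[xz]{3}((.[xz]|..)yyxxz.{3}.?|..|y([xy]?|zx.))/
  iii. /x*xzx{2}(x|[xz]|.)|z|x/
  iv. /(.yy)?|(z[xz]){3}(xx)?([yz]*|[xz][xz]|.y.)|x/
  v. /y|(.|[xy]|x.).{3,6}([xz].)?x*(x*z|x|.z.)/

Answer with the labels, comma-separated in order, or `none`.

i

i → match
ii → no match
iii → no match
iv → no match
v → no match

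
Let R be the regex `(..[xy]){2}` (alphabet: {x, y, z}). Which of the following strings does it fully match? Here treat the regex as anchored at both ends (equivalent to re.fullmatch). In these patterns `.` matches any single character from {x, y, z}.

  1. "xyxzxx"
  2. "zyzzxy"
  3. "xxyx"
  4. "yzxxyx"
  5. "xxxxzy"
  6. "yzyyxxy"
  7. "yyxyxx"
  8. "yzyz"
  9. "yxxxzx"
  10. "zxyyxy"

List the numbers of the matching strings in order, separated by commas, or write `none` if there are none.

1, 4, 5, 7, 9, 10

1 → match
2 → no match
3 → no match
4 → match
5 → match
6 → no match
7 → match
8 → no match
9 → match
10 → match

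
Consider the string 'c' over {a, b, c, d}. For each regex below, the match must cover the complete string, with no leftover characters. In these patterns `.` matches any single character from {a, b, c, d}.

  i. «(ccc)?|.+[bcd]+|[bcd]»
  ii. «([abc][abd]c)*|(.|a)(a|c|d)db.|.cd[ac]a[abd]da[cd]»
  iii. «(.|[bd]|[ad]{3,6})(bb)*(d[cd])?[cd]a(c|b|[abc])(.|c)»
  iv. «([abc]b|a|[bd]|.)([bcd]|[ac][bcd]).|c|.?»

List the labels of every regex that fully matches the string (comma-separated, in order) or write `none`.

i, iv

i → match
ii → no match
iii → no match
iv → match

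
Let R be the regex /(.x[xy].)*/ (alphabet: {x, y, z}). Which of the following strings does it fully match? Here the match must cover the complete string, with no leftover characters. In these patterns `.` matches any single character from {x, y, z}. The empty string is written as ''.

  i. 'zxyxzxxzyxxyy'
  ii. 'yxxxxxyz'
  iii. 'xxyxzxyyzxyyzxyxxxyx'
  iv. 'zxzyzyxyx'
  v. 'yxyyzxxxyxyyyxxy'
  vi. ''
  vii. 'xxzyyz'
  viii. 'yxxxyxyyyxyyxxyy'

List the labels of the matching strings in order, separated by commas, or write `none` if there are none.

i → no match
ii → match
iii → match
iv → no match
v → match
vi → match
vii → no match
viii → match

ii, iii, v, vi, viii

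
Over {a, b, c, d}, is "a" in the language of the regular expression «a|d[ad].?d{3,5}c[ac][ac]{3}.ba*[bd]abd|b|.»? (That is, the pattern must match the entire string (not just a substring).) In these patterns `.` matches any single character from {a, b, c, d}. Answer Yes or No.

Yes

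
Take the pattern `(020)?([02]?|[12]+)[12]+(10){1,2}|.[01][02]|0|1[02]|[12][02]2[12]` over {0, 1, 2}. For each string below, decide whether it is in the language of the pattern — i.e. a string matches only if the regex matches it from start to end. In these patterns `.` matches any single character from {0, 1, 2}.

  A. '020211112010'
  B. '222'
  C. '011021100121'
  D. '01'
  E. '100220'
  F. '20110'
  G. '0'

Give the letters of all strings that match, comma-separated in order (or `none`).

G

A → no match
B → no match
C → no match
D → no match
E → no match
F → no match
G → match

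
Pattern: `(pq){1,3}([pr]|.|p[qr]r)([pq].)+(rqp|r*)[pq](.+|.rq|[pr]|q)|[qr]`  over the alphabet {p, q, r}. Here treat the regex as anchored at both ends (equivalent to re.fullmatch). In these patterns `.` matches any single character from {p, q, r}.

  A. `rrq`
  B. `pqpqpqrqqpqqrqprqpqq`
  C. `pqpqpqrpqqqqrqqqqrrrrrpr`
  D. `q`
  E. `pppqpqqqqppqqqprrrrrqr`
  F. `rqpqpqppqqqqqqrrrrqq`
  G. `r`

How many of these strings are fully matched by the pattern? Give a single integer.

4

A → no match
B → match
C → match
D → match
E → no match
F → no match
G → match
Total matched: 4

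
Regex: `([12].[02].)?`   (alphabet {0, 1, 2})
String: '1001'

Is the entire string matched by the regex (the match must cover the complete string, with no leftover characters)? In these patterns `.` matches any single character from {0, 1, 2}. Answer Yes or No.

Yes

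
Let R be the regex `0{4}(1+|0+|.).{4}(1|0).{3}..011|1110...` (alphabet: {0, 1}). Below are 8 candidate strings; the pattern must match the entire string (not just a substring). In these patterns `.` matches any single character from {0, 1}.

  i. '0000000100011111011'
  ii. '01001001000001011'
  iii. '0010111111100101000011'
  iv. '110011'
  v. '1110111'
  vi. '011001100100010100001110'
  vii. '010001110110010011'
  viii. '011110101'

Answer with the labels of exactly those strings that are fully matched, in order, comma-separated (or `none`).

i, v

i → match
ii → no match
iii → no match
iv → no match
v → match
vi → no match
vii → no match
viii → no match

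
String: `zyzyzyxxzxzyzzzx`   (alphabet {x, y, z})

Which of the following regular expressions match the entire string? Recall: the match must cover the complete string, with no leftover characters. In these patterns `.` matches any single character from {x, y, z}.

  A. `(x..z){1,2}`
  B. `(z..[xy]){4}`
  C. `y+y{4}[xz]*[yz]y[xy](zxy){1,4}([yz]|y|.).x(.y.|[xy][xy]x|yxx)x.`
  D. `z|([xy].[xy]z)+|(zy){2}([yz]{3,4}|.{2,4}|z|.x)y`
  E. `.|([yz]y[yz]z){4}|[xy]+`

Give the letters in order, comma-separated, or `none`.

B

A → no match — must start with `x`
B → match
C → no match — must start with `y`
D → no match
E → no match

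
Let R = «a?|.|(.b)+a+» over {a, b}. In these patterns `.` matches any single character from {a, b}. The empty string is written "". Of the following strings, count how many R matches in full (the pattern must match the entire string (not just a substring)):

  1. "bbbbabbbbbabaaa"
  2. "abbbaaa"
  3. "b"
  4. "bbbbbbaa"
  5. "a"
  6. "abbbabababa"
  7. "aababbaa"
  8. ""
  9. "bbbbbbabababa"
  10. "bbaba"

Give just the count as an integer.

1 → match
2 → match
3 → match
4 → match
5 → match
6 → match
7 → no match
8 → match
9 → match
10 → match
Total matched: 9

9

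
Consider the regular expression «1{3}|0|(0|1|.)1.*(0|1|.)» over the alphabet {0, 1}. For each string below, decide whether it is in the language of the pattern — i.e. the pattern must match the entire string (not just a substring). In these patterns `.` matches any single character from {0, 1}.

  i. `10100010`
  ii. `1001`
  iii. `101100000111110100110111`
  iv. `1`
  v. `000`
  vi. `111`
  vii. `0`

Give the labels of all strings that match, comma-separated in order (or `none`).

i → no match
ii → no match
iii → no match
iv → no match
v → no match
vi → match
vii → match

vi, vii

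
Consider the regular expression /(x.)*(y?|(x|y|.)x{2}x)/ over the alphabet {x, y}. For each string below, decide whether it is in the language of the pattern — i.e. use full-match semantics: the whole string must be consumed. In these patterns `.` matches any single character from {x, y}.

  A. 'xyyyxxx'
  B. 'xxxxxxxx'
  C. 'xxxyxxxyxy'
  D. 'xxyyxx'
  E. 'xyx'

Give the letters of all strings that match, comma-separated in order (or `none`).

A → no match
B → match
C → match
D → no match
E → no match

B, C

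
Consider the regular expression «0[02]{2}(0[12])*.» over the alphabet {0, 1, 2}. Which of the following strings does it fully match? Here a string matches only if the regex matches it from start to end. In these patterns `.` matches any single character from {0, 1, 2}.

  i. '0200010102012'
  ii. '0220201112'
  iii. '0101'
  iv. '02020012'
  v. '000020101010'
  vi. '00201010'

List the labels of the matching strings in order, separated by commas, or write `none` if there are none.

i → no match
ii → no match
iii → no match
iv → no match
v → match
vi → match

v, vi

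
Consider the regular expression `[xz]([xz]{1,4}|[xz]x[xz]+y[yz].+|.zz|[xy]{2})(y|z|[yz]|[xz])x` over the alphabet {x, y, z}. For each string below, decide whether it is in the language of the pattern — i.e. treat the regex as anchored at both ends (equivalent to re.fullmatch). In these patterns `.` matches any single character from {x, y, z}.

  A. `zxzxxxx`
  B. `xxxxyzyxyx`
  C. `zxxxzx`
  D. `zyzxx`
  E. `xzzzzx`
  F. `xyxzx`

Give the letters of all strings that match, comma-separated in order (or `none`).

A, B, C, E, F

A → match
B → match
C → match
D → no match
E → match
F → match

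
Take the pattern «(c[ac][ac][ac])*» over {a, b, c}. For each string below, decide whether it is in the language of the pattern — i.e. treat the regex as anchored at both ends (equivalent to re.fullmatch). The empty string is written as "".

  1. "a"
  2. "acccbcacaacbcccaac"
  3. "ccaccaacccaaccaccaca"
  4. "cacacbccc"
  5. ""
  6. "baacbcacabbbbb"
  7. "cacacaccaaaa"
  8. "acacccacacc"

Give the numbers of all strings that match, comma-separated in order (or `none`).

3, 5

1 → no match
2 → no match
3 → match
4 → no match
5 → match
6 → no match
7 → no match
8 → no match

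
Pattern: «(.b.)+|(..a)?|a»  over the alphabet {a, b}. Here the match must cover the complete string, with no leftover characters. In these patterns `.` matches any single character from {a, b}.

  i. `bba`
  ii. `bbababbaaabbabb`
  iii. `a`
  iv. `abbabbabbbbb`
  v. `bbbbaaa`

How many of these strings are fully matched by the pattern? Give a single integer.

i → match
ii → no match
iii → match
iv → match
v → no match
Total matched: 3

3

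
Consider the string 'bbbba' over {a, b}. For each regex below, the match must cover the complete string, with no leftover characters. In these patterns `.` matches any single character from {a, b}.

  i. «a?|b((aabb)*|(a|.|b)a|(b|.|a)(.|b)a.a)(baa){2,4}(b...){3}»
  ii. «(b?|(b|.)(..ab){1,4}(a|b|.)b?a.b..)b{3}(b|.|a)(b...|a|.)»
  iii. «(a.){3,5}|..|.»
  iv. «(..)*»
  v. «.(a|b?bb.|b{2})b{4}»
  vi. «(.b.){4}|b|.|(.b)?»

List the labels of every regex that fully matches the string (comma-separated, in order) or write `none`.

ii

i → no match
ii → match
iii → no match
iv → no match
v → no match — must end with 'b'
vi → no match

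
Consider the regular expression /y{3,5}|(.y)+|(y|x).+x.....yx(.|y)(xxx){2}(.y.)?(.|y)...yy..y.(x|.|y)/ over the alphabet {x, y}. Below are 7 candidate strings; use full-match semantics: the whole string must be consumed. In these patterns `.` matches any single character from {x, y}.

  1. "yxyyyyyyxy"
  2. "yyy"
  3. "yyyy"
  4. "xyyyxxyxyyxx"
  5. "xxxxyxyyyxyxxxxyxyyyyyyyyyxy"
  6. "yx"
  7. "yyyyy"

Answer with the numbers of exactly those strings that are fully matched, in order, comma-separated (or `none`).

2, 3, 7

1 → no match
2 → match
3 → match
4 → no match
5 → no match
6 → no match
7 → match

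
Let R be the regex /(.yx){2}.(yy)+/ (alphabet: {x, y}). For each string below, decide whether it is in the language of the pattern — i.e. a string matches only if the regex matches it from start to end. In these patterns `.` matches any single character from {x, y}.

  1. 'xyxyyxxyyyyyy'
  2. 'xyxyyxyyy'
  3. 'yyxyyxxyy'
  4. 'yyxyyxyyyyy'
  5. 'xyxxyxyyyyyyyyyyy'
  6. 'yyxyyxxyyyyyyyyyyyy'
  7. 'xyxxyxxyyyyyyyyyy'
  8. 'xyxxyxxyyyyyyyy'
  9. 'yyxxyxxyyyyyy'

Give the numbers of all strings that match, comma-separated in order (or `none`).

1, 2, 3, 4, 5, 6, 7, 8, 9

1 → match
2 → match
3 → match
4 → match
5 → match
6 → match
7 → match
8 → match
9 → match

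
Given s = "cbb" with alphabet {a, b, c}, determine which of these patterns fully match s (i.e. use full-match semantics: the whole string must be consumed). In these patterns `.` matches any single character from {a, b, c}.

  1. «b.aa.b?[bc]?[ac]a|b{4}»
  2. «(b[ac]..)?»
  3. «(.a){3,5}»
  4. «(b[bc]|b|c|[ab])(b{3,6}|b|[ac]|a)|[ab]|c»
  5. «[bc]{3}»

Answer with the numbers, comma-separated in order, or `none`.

1 → no match — must start with "b"
2 → no match
3 → no match — must end with "a"
4 → no match
5 → match

5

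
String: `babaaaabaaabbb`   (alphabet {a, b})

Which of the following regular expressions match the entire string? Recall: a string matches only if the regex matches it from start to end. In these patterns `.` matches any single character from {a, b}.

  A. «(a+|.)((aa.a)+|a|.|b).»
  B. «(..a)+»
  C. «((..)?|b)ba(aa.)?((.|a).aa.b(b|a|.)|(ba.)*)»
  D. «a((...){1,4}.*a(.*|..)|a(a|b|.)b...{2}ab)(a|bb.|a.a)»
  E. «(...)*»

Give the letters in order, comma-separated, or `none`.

C

A → no match
B → no match — must end with `a`
C → match
D → no match — must start with `a`
E → no match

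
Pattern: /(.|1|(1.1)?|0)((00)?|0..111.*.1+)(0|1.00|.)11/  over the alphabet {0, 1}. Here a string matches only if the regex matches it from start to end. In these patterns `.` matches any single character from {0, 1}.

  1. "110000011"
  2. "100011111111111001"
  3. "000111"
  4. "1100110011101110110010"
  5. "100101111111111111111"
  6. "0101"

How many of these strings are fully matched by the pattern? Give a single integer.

1

1 → no match
2 → no match — must end with "11"
3 → match
4 → no match — must end with "11"
5 → no match
6 → no match — must end with "11"
Total matched: 1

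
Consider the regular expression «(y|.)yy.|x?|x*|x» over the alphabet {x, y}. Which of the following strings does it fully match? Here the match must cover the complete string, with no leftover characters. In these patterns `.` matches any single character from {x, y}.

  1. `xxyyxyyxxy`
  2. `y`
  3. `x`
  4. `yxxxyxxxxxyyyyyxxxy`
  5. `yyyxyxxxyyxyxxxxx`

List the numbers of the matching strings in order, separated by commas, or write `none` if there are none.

3

1 → no match
2 → no match
3 → match
4 → no match
5 → no match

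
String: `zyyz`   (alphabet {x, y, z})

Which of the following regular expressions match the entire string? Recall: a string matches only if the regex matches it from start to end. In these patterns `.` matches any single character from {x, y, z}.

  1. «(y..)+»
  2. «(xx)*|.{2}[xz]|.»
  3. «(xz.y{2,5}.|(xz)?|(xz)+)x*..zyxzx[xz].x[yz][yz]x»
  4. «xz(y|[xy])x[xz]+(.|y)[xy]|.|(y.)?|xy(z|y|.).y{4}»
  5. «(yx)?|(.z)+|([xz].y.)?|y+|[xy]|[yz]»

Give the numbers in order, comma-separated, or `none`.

1 → no match — must start with `y`
2 → no match
3 → no match — must end with `x`
4 → no match
5 → match

5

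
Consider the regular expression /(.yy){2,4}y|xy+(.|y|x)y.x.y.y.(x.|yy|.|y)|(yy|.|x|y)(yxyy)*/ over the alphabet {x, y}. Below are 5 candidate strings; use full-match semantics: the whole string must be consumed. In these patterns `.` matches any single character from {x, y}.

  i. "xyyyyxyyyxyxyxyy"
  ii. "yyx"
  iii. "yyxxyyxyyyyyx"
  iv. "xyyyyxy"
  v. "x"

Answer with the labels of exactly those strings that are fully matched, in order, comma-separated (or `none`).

i → no match
ii → no match
iii → no match
iv → no match
v → match

v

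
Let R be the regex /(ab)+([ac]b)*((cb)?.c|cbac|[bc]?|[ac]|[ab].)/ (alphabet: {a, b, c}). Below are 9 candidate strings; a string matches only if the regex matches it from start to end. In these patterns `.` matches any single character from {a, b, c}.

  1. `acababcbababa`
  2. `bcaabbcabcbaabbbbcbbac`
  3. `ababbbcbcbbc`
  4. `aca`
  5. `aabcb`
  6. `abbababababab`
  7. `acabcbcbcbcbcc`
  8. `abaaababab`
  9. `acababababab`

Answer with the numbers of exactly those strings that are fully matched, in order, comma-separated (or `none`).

none

1 → no match — must start with `ab`
2 → no match — must start with `ab`
3 → no match
4 → no match — must start with `ab`
5 → no match — must start with `ab`
6 → no match
7 → no match — must start with `ab`
8 → no match
9 → no match — must start with `ab`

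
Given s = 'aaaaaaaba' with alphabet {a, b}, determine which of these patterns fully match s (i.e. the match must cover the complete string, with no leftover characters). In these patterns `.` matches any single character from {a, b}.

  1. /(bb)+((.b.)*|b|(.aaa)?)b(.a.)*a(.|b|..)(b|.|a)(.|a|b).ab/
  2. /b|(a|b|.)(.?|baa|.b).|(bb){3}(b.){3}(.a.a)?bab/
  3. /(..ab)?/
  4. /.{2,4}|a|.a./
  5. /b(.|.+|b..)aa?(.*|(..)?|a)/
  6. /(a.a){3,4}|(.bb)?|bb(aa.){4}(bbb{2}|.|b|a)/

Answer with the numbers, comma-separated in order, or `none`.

1 → no match — must start with 'bb'
2 → no match
3 → no match
4 → no match
5 → no match — must start with 'b'
6 → match

6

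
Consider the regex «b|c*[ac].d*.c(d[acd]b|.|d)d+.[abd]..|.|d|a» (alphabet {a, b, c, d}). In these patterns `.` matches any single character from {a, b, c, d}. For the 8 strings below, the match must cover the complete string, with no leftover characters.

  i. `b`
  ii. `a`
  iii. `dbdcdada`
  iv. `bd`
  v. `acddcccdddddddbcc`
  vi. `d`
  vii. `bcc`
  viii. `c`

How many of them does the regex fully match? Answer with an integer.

5

i. `b` → match
ii. `a` → match
iii. `dbdcdada` → no match
iv. `bd` → no match
v → match
vi. `d` → match
vii. `bcc` → no match
viii. `c` → match
Total matched: 5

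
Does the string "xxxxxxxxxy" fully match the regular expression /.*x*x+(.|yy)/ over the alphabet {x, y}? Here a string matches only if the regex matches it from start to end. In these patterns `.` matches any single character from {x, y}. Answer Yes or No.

Yes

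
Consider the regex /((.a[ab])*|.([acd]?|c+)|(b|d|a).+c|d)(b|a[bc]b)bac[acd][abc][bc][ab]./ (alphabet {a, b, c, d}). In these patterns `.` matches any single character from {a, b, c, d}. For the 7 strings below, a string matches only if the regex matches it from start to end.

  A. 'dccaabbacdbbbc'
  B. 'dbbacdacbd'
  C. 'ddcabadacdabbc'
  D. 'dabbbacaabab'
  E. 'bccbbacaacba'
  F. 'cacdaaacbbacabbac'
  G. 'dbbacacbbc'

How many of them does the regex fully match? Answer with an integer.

A → no match
B → match
C → no match
D → match
E → match
F → no match
G → match
Total matched: 4

4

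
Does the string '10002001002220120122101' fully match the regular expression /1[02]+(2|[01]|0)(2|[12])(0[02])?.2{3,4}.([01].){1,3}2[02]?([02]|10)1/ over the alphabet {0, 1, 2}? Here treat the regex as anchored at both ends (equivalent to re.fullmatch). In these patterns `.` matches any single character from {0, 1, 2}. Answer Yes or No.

No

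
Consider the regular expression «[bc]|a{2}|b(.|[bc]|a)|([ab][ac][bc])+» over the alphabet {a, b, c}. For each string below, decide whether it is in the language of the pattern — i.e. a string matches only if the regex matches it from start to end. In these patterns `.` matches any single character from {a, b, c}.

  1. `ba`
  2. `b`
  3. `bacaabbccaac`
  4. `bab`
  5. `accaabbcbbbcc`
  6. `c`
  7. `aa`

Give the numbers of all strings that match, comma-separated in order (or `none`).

1, 2, 3, 4, 6, 7

1 → match
2 → match
3 → match
4 → match
5 → no match
6 → match
7 → match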